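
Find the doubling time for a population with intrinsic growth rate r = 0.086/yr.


td = ln(2) / 0.086 = 0.693147 / 0.086 = 8.05985 ≈ 8.1 years

8.1 years


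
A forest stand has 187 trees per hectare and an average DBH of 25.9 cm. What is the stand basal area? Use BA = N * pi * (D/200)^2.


(D/200)^2 = (25.9/200)^2 = 0.1295^2 = 0.01677025
Individual BA = 3.141593 * 0.01677025 = 0.0526853 m^2
Stand BA = 187 * 0.0526853 = 9.85215 ≈ 9.85 m^2/ha

9.85 m^2/ha


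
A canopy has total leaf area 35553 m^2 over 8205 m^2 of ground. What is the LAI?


LAI = 35553 / 8205 = 4.3331 ≈ 4.33

4.33


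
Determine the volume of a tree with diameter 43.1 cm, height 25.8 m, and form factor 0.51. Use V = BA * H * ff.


(D/200)^2 = (43.1/200)^2 = 0.2155^2 = 0.04644025
BA = 3.141593 * 0.04644025 = 0.145896 m^2
V = 0.145896 * 25.8 * 0.51 = 1.91970 ≈ 1.920 m^3

1.920 m^3


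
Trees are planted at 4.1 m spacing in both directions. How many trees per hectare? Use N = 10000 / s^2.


N = 10000 / 4.1^2 = 10000 / 16.81 = 594.884 ≈ 595 trees/ha

595 trees/ha


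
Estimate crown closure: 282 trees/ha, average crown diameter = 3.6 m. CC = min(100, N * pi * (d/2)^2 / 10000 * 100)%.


(d/2)^2 = (3.6/2)^2 = 1.8^2 = 3.24
Crown area = 3.141593 * 3.24 = 10.1788 m^2
N * area / 10000 * 100 = 282 * 10.1788 / 10000 * 100 = 28.7042
CC = min(100, 28.7042) = 28.7042 ≈ 28.7%

28.7%


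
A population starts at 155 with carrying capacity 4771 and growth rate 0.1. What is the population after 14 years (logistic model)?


(K - N0)/N0 = (4771 - 155)/155 = 4616/155 = 29.7806
r*t = 0.1 * 14 = 1.4; exp(-1.4) = 0.246597
29.7806 * 0.246597 = 7.34381
1 + 7.34381 = 8.34381
N = 4771 / 8.34381 = 571.801 ≈ 572

572


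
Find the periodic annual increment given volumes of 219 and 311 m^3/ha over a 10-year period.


PAI = (V2 - V1) / period = (311 - 219) / 10 = 92 / 10 = 9.20 m^3/ha/yr

9.20 m^3/ha/yr


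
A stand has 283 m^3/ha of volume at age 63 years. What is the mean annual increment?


MAI = 283 / 63 = 4.4921 ≈ 4.49 m^3/ha/yr

4.49 m^3/ha/yr


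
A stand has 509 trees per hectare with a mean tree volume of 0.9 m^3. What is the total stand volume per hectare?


V_stand = 509 * 0.9 = 458.1 m^3/ha

458.1 m^3/ha


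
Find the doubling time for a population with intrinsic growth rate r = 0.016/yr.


td = ln(2) / 0.016 = 0.693147 / 0.016 = 43.3217 ≈ 43.3 years

43.3 years


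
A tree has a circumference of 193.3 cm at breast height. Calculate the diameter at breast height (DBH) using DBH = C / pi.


DBH = C / pi = 193.3 / 3.141593 = 61.5293 ≈ 61.53 cm

61.53 cm


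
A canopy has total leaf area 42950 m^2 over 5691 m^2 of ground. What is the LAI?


LAI = 42950 / 5691 = 7.5470 ≈ 7.55

7.55


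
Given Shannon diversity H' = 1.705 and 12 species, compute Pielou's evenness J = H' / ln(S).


ln(12) = 2.48491
J = H' / ln(S) = 1.705 / 2.48491 = 0.686142 ≈ 0.6861

0.6861


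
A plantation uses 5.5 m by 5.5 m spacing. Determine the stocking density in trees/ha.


N = 10000 / 5.5^2 = 10000 / 30.25 = 330.579 ≈ 331 trees/ha

331 trees/ha


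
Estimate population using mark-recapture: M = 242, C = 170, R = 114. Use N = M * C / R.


N = M * C / R = 242 * 170 / 114 = 41140 / 114 = 360.88 ≈ 361

361 individuals


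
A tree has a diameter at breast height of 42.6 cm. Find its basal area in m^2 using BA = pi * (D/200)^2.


D/200 = 42.6/200 = 0.213 m
(D/200)^2 = 0.213^2 = 0.045369
BA = 3.141593 * 0.045369 = 0.142531 ≈ 0.1425 m^2

0.1425 m^2


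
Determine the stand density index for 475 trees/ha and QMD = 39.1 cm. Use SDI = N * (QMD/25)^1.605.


QMD/25 = 39.1/25 = 1.564
(1.564)^1.605 = exp(1.605 * ln(1.564)) = exp(1.605 * 0.447247) = exp(0.717831) = 2.04998
SDI = 475 * 2.04998 = 973.741 ≈ 974

974


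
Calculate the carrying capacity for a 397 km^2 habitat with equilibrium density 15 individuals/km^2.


K = 15 * 397 = 5955 individuals

5955 individuals


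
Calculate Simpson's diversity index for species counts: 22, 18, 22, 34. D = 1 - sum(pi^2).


Total N = 22 + 18 + 22 + 34 = 96
Per-species terms:
  p = 22/96 = 0.229167; p^2 = 0.229167^2 = 0.052518
  p = 18/96 = 0.187500; p^2 = 0.187500^2 = 0.035156
  p = 22/96 = 0.229167; p^2 = 0.229167^2 = 0.052518
  p = 34/96 = 0.354167; p^2 = 0.354167^2 = 0.125434
sum(p^2) = 0.052518 + 0.035156 + 0.052518 + 0.125434 = 0.265626
D = 1 - 0.265626 = 0.734374 ≈ 0.7344

0.7344


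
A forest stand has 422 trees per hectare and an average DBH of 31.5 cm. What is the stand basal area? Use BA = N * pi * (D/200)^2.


(D/200)^2 = (31.5/200)^2 = 0.1575^2 = 0.02480625
Individual BA = 3.141593 * 0.02480625 = 0.0779311 m^2
Stand BA = 422 * 0.0779311 = 32.8869 ≈ 32.89 m^2/ha

32.89 m^2/ha


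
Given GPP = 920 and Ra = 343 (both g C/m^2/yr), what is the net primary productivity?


NPP = GPP - Ra = 920 - 343 = 577 g C/m^2/yr

577 g C/m^2/yr


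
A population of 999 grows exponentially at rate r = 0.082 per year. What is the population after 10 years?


r*t = 0.082 * 10 = 0.82
exp(0.82) = 2.27050
N = 999 * 2.27050 = 2268.23 ≈ 2268

2268


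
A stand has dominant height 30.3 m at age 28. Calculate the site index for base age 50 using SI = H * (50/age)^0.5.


50/28 = 1.78571
(1.78571)^0.5 = 1.33630
SI = 30.3 * 1.33630 = 40.4899 ≈ 40.5 m

40.5 m


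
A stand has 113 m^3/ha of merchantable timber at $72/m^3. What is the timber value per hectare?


Value = 113 * 72 = $8136/ha

$8136/ha


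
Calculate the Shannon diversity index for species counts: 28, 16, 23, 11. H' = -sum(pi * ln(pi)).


Total N = 28 + 16 + 23 + 11 = 78
Per-species terms:
  p = 28/78 = 0.358974; ln(p) = -1.024505; p*ln(p) = 0.358974 * (-1.024505) = -0.367771
  p = 16/78 = 0.205128; ln(p) = -1.584121; p*ln(p) = 0.205128 * (-1.584121) = -0.324948
  p = 23/78 = 0.294872; ln(p) = -1.221214; p*ln(p) = 0.294872 * (-1.221214) = -0.360102
  p = 11/78 = 0.141026; ln(p) = -1.958811; p*ln(p) = 0.141026 * (-1.958811) = -0.276243
sum(p*ln(p)) = (-0.367771) + (-0.324948) + (-0.360102) + (-0.276243) = -1.329064
H' = -(-1.329064) = 1.329064 ≈ 1.3291

1.3291


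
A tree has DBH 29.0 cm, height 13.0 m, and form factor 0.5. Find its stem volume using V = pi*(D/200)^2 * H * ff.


(D/200)^2 = (29.0/200)^2 = 0.145^2 = 0.021025
BA = 3.141593 * 0.021025 = 0.0660520 m^2
V = 0.0660520 * 13.0 * 0.5 = 0.429338 ≈ 0.429 m^3

0.429 m^3


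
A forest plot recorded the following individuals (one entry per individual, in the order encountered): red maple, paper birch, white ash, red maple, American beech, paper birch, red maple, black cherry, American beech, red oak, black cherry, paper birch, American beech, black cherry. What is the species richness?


Total individuals logged = 14
Distinct species (count of individuals): red maple (3), paper birch (3), white ash (1), American beech (3), black cherry (3), red oak (1)
Species richness = number of distinct species = 6

6


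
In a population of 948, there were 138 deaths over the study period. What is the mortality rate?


Mortality rate = 138 / 948 = 0.145570 ≈ 0.1456

0.1456


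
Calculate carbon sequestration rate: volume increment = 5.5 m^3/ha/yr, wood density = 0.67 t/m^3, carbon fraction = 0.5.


C = 5.5 * 0.67 * 0.5 = 1.8425 ≈ 1.84 t C/ha/yr

1.84 t C/ha/yr


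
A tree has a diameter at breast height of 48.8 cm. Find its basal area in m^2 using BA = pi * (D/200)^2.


D/200 = 48.8/200 = 0.244 m
(D/200)^2 = 0.244^2 = 0.059536
BA = 3.141593 * 0.059536 = 0.187038 ≈ 0.1870 m^2

0.1870 m^2


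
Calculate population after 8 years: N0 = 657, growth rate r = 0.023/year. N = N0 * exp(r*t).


r*t = 0.023 * 8 = 0.184
exp(0.184) = 1.20202
N = 657 * 1.20202 = 789.727 ≈ 790

790


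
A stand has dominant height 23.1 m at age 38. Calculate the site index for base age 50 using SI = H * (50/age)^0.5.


50/38 = 1.31579
(1.31579)^0.5 = 1.14708
SI = 23.1 * 1.14708 = 26.4975 ≈ 26.5 m

26.5 m


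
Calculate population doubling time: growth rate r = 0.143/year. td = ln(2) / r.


td = ln(2) / 0.143 = 0.693147 / 0.143 = 4.84718 ≈ 4.8 years

4.8 years


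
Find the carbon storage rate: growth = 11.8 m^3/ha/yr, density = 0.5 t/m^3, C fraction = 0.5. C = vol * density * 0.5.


C = 11.8 * 0.5 * 0.5 = 2.95 t C/ha/yr

2.95 t C/ha/yr


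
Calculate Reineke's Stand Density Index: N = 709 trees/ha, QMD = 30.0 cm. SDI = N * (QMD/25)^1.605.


QMD/25 = 30.0/25 = 1.2
(1.2)^1.605 = exp(1.605 * ln(1.2)) = exp(1.605 * 0.182322) = exp(0.292627) = 1.33994
SDI = 709 * 1.33994 = 950.017 ≈ 950

950


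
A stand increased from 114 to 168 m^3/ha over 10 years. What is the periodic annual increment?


PAI = (V2 - V1) / period = (168 - 114) / 10 = 54 / 10 = 5.40 m^3/ha/yr

5.40 m^3/ha/yr


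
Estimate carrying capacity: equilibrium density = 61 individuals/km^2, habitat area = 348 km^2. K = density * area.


K = 61 * 348 = 21228 individuals

21228 individuals


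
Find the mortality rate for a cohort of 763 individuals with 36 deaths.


Mortality rate = 36 / 763 = 0.047182 ≈ 0.0472

0.0472


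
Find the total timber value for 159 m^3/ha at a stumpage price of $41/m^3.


Value = 159 * 41 = $6519/ha

$6519/ha


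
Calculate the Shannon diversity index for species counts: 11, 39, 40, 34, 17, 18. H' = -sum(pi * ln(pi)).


Total N = 11 + 39 + 40 + 34 + 17 + 18 = 159
Per-species terms:
  p = 11/159 = 0.069182; ln(p) = -2.671015; p*ln(p) = 0.069182 * (-2.671015) = -0.184786
  p = 39/159 = 0.245283; ln(p) = -1.405343; p*ln(p) = 0.245283 * (-1.405343) = -0.344707
  p = 40/159 = 0.251572; ln(p) = -1.380026; p*ln(p) = 0.251572 * (-1.380026) = -0.347176
  p = 34/159 = 0.213836; ln(p) = -1.542546; p*ln(p) = 0.213836 * (-1.542546) = -0.329852
  p = 17/159 = 0.106918; ln(p) = -2.235693; p*ln(p) = 0.106918 * (-2.235693) = -0.239036
  p = 18/159 = 0.113208; ln(p) = -2.178528; p*ln(p) = 0.113208 * (-2.178528) = -0.246627
sum(p*ln(p)) = (-0.184786) + (-0.344707) + (-0.347176) + (-0.329852) + (-0.239036) + (-0.246627) = -1.692184
H' = -(-1.692184) = 1.692184 ≈ 1.6922

1.6922


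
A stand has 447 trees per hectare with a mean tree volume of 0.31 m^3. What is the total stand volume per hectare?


V_stand = 447 * 0.31 = 138.57 ≈ 138.6 m^3/ha

138.6 m^3/ha


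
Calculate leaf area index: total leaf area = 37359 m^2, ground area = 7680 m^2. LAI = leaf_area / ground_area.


LAI = 37359 / 7680 = 4.8645 ≈ 4.86

4.86


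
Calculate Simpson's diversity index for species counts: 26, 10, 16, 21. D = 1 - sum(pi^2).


Total N = 26 + 10 + 16 + 21 = 73
Per-species terms:
  p = 26/73 = 0.356164; p^2 = 0.356164^2 = 0.126853
  p = 10/73 = 0.136986; p^2 = 0.136986^2 = 0.018765
  p = 16/73 = 0.219178; p^2 = 0.219178^2 = 0.048039
  p = 21/73 = 0.287671; p^2 = 0.287671^2 = 0.082755
sum(p^2) = 0.126853 + 0.018765 + 0.048039 + 0.082755 = 0.276412
D = 1 - 0.276412 = 0.723588 ≈ 0.7236

0.7236


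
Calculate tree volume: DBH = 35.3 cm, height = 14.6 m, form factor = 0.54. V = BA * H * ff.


(D/200)^2 = (35.3/200)^2 = 0.1765^2 = 0.03115225
BA = 3.141593 * 0.03115225 = 0.0978677 m^2
V = 0.0978677 * 14.6 * 0.54 = 0.771589 ≈ 0.772 m^3

0.772 m^3


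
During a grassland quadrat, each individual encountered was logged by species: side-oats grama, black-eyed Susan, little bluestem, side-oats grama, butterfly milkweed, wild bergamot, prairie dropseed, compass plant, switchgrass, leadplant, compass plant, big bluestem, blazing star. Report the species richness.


Total individuals logged = 13
Distinct species (count of individuals): side-oats grama (2), black-eyed Susan (1), little bluestem (1), butterfly milkweed (1), wild bergamot (1), prairie dropseed (1), compass plant (2), switchgrass (1), leadplant (1), big bluestem (1), blazing star (1)
Species richness = number of distinct species = 11

11


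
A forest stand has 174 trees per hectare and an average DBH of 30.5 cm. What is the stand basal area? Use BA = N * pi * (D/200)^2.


(D/200)^2 = (30.5/200)^2 = 0.1525^2 = 0.02325625
Individual BA = 3.141593 * 0.02325625 = 0.0730617 m^2
Stand BA = 174 * 0.0730617 = 12.7127 ≈ 12.71 m^2/ha

12.71 m^2/ha


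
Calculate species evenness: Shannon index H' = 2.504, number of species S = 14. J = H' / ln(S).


ln(14) = 2.63906
J = H' / ln(S) = 2.504 / 2.63906 = 0.948823 ≈ 0.9488

0.9488


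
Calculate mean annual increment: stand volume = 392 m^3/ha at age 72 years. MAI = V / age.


MAI = 392 / 72 = 5.4444 ≈ 5.44 m^3/ha/yr

5.44 m^3/ha/yr


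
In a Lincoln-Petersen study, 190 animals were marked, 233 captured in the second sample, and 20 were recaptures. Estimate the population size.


N = M * C / R = 190 * 233 / 20 = 44270 / 20 = 2213.50 ≈ 2214

2214 individuals


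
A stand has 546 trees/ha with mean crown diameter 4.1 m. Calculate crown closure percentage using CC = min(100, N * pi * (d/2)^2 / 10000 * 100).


(d/2)^2 = (4.1/2)^2 = 2.05^2 = 4.2025
Crown area = 3.141593 * 4.2025 = 13.2025 m^2
N * area / 10000 * 100 = 546 * 13.2025 / 10000 * 100 = 72.0857
CC = min(100, 72.0857) = 72.0857 ≈ 72.1%

72.1%


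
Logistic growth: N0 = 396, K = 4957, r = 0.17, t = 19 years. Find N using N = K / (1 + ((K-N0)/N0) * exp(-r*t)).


(K - N0)/N0 = (4957 - 396)/396 = 4561/396 = 11.5177
r*t = 0.17 * 19 = 3.23; exp(-3.23) = 0.0395575
11.5177 * 0.0395575 = 0.455611
1 + 0.455611 = 1.45561
N = 4957 / 1.45561 = 3405.45 ≈ 3405

3405


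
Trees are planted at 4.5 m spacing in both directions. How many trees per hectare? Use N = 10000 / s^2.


N = 10000 / 4.5^2 = 10000 / 20.25 = 493.827 ≈ 494 trees/ha

494 trees/ha


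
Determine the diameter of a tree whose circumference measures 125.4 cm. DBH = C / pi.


DBH = C / pi = 125.4 / 3.141593 = 39.9161 ≈ 39.92 cm

39.92 cm


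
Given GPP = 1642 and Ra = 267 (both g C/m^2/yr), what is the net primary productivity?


NPP = GPP - Ra = 1642 - 267 = 1375 g C/m^2/yr

1375 g C/m^2/yr


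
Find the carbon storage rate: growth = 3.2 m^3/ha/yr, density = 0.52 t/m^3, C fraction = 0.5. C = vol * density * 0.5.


C = 3.2 * 0.52 * 0.5 = 0.832 ≈ 0.83 t C/ha/yr

0.83 t C/ha/yr


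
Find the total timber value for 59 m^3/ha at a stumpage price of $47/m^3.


Value = 59 * 47 = $2773/ha

$2773/ha


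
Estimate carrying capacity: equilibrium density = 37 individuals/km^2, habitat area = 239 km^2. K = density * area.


K = 37 * 239 = 8843 individuals

8843 individuals


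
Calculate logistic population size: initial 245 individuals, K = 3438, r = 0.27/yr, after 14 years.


(K - N0)/N0 = (3438 - 245)/245 = 3193/245 = 13.0327
r*t = 0.27 * 14 = 3.78; exp(-3.78) = 0.0228227
13.0327 * 0.0228227 = 0.297441
1 + 0.297441 = 1.29744
N = 3438 / 1.29744 = 2649.83 ≈ 2650

2650


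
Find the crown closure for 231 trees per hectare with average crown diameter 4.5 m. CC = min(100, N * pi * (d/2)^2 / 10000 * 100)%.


(d/2)^2 = (4.5/2)^2 = 2.25^2 = 5.0625
Crown area = 3.141593 * 5.0625 = 15.9043 m^2
N * area / 10000 * 100 = 231 * 15.9043 / 10000 * 100 = 36.7389
CC = min(100, 36.7389) = 36.7389 ≈ 36.7%

36.7%


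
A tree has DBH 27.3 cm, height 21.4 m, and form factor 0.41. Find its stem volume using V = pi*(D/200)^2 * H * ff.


(D/200)^2 = (27.3/200)^2 = 0.1365^2 = 0.01863225
BA = 3.141593 * 0.01863225 = 0.0585349 m^2
V = 0.0585349 * 21.4 * 0.41 = 0.513585 ≈ 0.514 m^3

0.514 m^3


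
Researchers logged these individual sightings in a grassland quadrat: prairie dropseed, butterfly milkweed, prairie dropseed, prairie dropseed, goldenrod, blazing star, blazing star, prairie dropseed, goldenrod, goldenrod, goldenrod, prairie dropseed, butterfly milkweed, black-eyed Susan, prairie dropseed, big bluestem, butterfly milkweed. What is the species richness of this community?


Total individuals logged = 17
Distinct species (count of individuals): prairie dropseed (6), butterfly milkweed (3), goldenrod (4), blazing star (2), black-eyed Susan (1), big bluestem (1)
Species richness = number of distinct species = 6

6


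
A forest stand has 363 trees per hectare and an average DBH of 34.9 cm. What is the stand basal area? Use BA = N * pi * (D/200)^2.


(D/200)^2 = (34.9/200)^2 = 0.1745^2 = 0.03045025
Individual BA = 3.141593 * 0.03045025 = 0.0956623 m^2
Stand BA = 363 * 0.0956623 = 34.7254 ≈ 34.73 m^2/ha

34.73 m^2/ha


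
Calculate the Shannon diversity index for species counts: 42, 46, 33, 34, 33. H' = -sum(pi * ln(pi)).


Total N = 42 + 46 + 33 + 34 + 33 = 188
Per-species terms:
  p = 42/188 = 0.223404; ln(p) = -1.498773; p*ln(p) = 0.223404 * (-1.498773) = -0.334832
  p = 46/188 = 0.244681; ln(p) = -1.407800; p*ln(p) = 0.244681 * (-1.407800) = -0.344462
  p = 33/188 = 0.175532; ln(p) = -1.739934; p*ln(p) = 0.175532 * (-1.739934) = -0.305414
  p = 34/188 = 0.180851; ln(p) = -1.710082; p*ln(p) = 0.180851 * (-1.710082) = -0.309270
  p = 33/188 = 0.175532; ln(p) = -1.739934; p*ln(p) = 0.175532 * (-1.739934) = -0.305414
sum(p*ln(p)) = (-0.334832) + (-0.344462) + (-0.305414) + (-0.309270) + (-0.305414) = -1.599392
H' = -(-1.599392) = 1.599392 ≈ 1.5994

1.5994


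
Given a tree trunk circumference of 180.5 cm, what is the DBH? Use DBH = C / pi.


DBH = C / pi = 180.5 / 3.141593 = 57.4549 ≈ 57.45 cm

57.45 cm


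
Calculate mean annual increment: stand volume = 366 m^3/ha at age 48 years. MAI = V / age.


MAI = 366 / 48 = 7.6250 ≈ 7.63 m^3/ha/yr

7.63 m^3/ha/yr


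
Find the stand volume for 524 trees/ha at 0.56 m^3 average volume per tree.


V_stand = 524 * 0.56 = 293.44 ≈ 293.4 m^3/ha

293.4 m^3/ha


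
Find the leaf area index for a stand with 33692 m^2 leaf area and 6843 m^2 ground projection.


LAI = 33692 / 6843 = 4.9236 ≈ 4.92

4.92


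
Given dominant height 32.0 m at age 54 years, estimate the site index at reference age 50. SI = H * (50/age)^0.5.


50/54 = 0.925926
(0.925926)^0.5 = 0.962250
SI = 32.0 * 0.962250 = 30.7920 ≈ 30.8 m

30.8 m


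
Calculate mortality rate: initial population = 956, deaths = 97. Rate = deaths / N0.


Mortality rate = 97 / 956 = 0.101464 ≈ 0.1015

0.1015


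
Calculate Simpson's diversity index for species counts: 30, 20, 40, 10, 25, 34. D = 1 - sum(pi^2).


Total N = 30 + 20 + 40 + 10 + 25 + 34 = 159
Per-species terms:
  p = 30/159 = 0.188679; p^2 = 0.188679^2 = 0.035600
  p = 20/159 = 0.125786; p^2 = 0.125786^2 = 0.015822
  p = 40/159 = 0.251572; p^2 = 0.251572^2 = 0.063288
  p = 10/159 = 0.062893; p^2 = 0.062893^2 = 0.003956
  p = 25/159 = 0.157233; p^2 = 0.157233^2 = 0.024722
  p = 34/159 = 0.213836; p^2 = 0.213836^2 = 0.045726
sum(p^2) = 0.035600 + 0.015822 + 0.063288 + 0.003956 + 0.024722 + 0.045726 = 0.189114
D = 1 - 0.189114 = 0.810886 ≈ 0.8109

0.8109


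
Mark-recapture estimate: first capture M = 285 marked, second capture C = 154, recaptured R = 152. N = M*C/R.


N = M * C / R = 285 * 154 / 152 = 43890 / 152 = 288.75 ≈ 289

289 individuals


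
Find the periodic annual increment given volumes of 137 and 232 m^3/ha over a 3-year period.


PAI = (V2 - V1) / period = (232 - 137) / 3 = 95 / 3 = 31.6667 ≈ 31.67 m^3/ha/yr

31.67 m^3/ha/yr


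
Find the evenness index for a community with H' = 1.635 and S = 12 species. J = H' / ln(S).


ln(12) = 2.48491
J = H' / ln(S) = 1.635 / 2.48491 = 0.657972 ≈ 0.6580

0.6580


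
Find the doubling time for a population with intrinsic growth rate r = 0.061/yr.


td = ln(2) / 0.061 = 0.693147 / 0.061 = 11.3631 ≈ 11.4 years

11.4 years


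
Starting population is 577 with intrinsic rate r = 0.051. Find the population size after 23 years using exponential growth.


r*t = 0.051 * 23 = 1.173
exp(1.173) = 3.23167
N = 577 * 3.23167 = 1864.67 ≈ 1865

1865


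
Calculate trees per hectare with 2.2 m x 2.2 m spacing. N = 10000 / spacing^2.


N = 10000 / 2.2^2 = 10000 / 4.84 = 2066.12 ≈ 2066 trees/ha

2066 trees/ha


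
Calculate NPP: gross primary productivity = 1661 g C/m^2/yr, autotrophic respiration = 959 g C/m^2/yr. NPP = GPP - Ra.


NPP = GPP - Ra = 1661 - 959 = 702 g C/m^2/yr

702 g C/m^2/yr


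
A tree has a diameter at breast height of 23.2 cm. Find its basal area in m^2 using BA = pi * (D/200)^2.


D/200 = 23.2/200 = 0.116 m
(D/200)^2 = 0.116^2 = 0.013456
BA = 3.141593 * 0.013456 = 0.0422733 ≈ 0.0423 m^2

0.0423 m^2


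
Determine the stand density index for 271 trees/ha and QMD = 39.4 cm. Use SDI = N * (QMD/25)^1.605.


QMD/25 = 39.4/25 = 1.576
(1.576)^1.605 = exp(1.605 * ln(1.576)) = exp(1.605 * 0.454890) = exp(0.730098) = 2.07528
SDI = 271 * 2.07528 = 562.401 ≈ 562

562


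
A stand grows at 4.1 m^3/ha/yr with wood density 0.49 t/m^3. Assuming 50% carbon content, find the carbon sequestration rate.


C = 4.1 * 0.49 * 0.5 = 1.0045 ≈ 1.00 t C/ha/yr

1.00 t C/ha/yr


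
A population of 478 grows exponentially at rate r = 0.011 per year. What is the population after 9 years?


r*t = 0.011 * 9 = 0.099
exp(0.099) = 1.10407
N = 478 * 1.10407 = 527.745 ≈ 528

528


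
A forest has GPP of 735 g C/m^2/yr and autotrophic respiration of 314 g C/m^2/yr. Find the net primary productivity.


NPP = GPP - Ra = 735 - 314 = 421 g C/m^2/yr

421 g C/m^2/yr


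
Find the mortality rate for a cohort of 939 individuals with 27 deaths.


Mortality rate = 27 / 939 = 0.028754 ≈ 0.0288

0.0288


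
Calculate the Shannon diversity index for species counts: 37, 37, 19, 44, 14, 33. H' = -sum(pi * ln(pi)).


Total N = 37 + 37 + 19 + 44 + 14 + 33 = 184
Per-species terms:
  p = 37/184 = 0.201087; ln(p) = -1.604018; p*ln(p) = 0.201087 * (-1.604018) = -0.322547
  p = 37/184 = 0.201087; ln(p) = -1.604018; p*ln(p) = 0.201087 * (-1.604018) = -0.322547
  p = 19/184 = 0.103261; ln(p) = -2.270496; p*ln(p) = 0.103261 * (-2.270496) = -0.234454
  p = 44/184 = 0.239130; ln(p) = -1.430748; p*ln(p) = 0.239130 * (-1.430748) = -0.342135
  p = 14/184 = 0.076087; ln(p) = -2.575878; p*ln(p) = 0.076087 * (-2.575878) = -0.195991
  p = 33/184 = 0.179348; ln(p) = -1.718427; p*ln(p) = 0.179348 * (-1.718427) = -0.308196
sum(p*ln(p)) = (-0.322547) + (-0.322547) + (-0.234454) + (-0.342135) + (-0.195991) + (-0.308196) = -1.725870
H' = -(-1.725870) = 1.725870 ≈ 1.7259

1.7259


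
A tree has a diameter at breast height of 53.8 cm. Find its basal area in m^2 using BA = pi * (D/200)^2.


D/200 = 53.8/200 = 0.269 m
(D/200)^2 = 0.269^2 = 0.072361
BA = 3.141593 * 0.072361 = 0.227329 ≈ 0.2273 m^2

0.2273 m^2


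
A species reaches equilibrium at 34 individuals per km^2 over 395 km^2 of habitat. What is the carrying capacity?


K = 34 * 395 = 13430 individuals

13430 individuals


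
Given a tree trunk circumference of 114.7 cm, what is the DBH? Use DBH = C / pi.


DBH = C / pi = 114.7 / 3.141593 = 36.5101 ≈ 36.51 cm

36.51 cm


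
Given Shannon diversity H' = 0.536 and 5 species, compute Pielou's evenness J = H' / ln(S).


ln(5) = 1.60944
J = H' / ln(S) = 0.536 / 1.60944 = 0.333035 ≈ 0.3330

0.3330


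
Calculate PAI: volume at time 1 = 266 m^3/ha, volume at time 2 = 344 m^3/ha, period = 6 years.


PAI = (V2 - V1) / period = (344 - 266) / 6 = 78 / 6 = 13.00 m^3/ha/yr

13.00 m^3/ha/yr


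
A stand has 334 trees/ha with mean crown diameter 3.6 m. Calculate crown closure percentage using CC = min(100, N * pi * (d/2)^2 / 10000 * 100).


(d/2)^2 = (3.6/2)^2 = 1.8^2 = 3.24
Crown area = 3.141593 * 3.24 = 10.1788 m^2
N * area / 10000 * 100 = 334 * 10.1788 / 10000 * 100 = 33.9972
CC = min(100, 33.9972) = 33.9972 ≈ 34.0%

34.0%


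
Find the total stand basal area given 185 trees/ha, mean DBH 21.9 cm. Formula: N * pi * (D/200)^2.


(D/200)^2 = (21.9/200)^2 = 0.1095^2 = 0.01199025
Individual BA = 3.141593 * 0.01199025 = 0.0376685 m^2
Stand BA = 185 * 0.0376685 = 6.96867 ≈ 6.97 m^2/ha

6.97 m^2/ha


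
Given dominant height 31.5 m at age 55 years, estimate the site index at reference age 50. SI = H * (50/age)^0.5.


50/55 = 0.909091
(0.909091)^0.5 = 0.953463
SI = 31.5 * 0.953463 = 30.0341 ≈ 30.0 m

30.0 m


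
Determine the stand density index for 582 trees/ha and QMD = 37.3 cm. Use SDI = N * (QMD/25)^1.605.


QMD/25 = 37.3/25 = 1.492
(1.492)^1.605 = exp(1.605 * ln(1.492)) = exp(1.605 * 0.400118) = exp(0.642189) = 1.90064
SDI = 582 * 1.90064 = 1106.17 ≈ 1106

1106


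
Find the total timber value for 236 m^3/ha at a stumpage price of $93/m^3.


Value = 236 * 93 = $21948/ha

$21948/ha


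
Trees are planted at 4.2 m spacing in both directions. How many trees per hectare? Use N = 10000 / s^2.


N = 10000 / 4.2^2 = 10000 / 17.64 = 566.893 ≈ 567 trees/ha

567 trees/ha


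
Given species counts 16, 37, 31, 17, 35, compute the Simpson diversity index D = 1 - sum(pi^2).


Total N = 16 + 37 + 31 + 17 + 35 = 136
Per-species terms:
  p = 16/136 = 0.117647; p^2 = 0.117647^2 = 0.013841
  p = 37/136 = 0.272059; p^2 = 0.272059^2 = 0.074016
  p = 31/136 = 0.227941; p^2 = 0.227941^2 = 0.051957
  p = 17/136 = 0.125000; p^2 = 0.125000^2 = 0.015625
  p = 35/136 = 0.257353; p^2 = 0.257353^2 = 0.066231
sum(p^2) = 0.013841 + 0.074016 + 0.051957 + 0.015625 + 0.066231 = 0.221670
D = 1 - 0.221670 = 0.778330 ≈ 0.7783

0.7783


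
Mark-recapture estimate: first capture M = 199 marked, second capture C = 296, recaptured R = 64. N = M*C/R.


N = M * C / R = 199 * 296 / 64 = 58904 / 64 = 920.38 ≈ 920

920 individuals


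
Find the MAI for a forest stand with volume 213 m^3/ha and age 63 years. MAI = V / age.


MAI = 213 / 63 = 3.3810 ≈ 3.38 m^3/ha/yr

3.38 m^3/ha/yr


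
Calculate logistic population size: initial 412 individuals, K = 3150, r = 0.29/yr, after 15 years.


(K - N0)/N0 = (3150 - 412)/412 = 2738/412 = 6.64563
r*t = 0.29 * 15 = 4.35; exp(-4.35) = 0.0129068
6.64563 * 0.0129068 = 0.0857738
1 + 0.0857738 = 1.08577
N = 3150 / 1.08577 = 2901.17 ≈ 2901

2901


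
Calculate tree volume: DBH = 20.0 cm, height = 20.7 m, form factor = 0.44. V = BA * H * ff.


(D/200)^2 = (20.0/200)^2 = 0.1^2 = 0.01
BA = 3.141593 * 0.01 = 0.0314159 m^2
V = 0.0314159 * 20.7 * 0.44 = 0.286136 ≈ 0.286 m^3

0.286 m^3


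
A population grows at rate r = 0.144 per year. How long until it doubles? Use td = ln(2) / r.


td = ln(2) / 0.144 = 0.693147 / 0.144 = 4.81352 ≈ 4.8 years

4.8 years


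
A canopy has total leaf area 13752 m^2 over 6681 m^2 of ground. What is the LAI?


LAI = 13752 / 6681 = 2.0584 ≈ 2.06

2.06


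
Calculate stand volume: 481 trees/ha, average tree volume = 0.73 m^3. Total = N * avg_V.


V_stand = 481 * 0.73 = 351.13 ≈ 351.1 m^3/ha

351.1 m^3/ha


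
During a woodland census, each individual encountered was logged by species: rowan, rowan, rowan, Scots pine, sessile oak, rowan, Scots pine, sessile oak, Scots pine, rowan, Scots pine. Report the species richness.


Total individuals logged = 11
Distinct species (count of individuals): rowan (5), Scots pine (4), sessile oak (2)
Species richness = number of distinct species = 3

3


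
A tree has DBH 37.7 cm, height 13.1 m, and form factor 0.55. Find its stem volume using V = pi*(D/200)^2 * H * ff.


(D/200)^2 = (37.7/200)^2 = 0.1885^2 = 0.03553225
BA = 3.141593 * 0.03553225 = 0.111628 m^2
V = 0.111628 * 13.1 * 0.55 = 0.804280 ≈ 0.804 m^3

0.804 m^3


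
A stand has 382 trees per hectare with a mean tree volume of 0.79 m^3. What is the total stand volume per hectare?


V_stand = 382 * 0.79 = 301.78 ≈ 301.8 m^3/ha

301.8 m^3/ha


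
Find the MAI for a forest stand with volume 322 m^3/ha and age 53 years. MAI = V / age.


MAI = 322 / 53 = 6.0755 ≈ 6.08 m^3/ha/yr

6.08 m^3/ha/yr


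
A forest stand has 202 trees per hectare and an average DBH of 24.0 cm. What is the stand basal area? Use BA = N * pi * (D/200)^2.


(D/200)^2 = (24.0/200)^2 = 0.12^2 = 0.0144
Individual BA = 3.141593 * 0.0144 = 0.0452389 m^2
Stand BA = 202 * 0.0452389 = 9.13826 ≈ 9.14 m^2/ha

9.14 m^2/ha


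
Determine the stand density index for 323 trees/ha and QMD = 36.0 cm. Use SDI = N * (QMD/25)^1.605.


QMD/25 = 36.0/25 = 1.44
(1.44)^1.605 = exp(1.605 * ln(1.44)) = exp(1.605 * 0.364643) = exp(0.585252) = 1.79544
SDI = 323 * 1.79544 = 579.927 ≈ 580

580


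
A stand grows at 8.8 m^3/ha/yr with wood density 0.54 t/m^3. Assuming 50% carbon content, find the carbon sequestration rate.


C = 8.8 * 0.54 * 0.5 = 2.376 ≈ 2.38 t C/ha/yr

2.38 t C/ha/yr


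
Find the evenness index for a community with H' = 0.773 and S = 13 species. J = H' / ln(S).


ln(13) = 2.56495
J = H' / ln(S) = 0.773 / 2.56495 = 0.301370 ≈ 0.3014

0.3014


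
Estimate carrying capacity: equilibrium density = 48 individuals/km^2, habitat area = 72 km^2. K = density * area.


K = 48 * 72 = 3456 individuals

3456 individuals


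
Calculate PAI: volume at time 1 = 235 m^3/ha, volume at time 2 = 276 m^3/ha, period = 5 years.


PAI = (V2 - V1) / period = (276 - 235) / 5 = 41 / 5 = 8.20 m^3/ha/yr

8.20 m^3/ha/yr


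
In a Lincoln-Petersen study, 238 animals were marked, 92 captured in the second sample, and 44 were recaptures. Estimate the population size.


N = M * C / R = 238 * 92 / 44 = 21896 / 44 = 497.64 ≈ 498

498 individuals


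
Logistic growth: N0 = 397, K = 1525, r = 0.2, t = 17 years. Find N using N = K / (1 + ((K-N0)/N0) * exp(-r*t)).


(K - N0)/N0 = (1525 - 397)/397 = 1128/397 = 2.84131
r*t = 0.2 * 17 = 3.4; exp(-3.4) = 0.0333733
2.84131 * 0.0333733 = 0.0948239
1 + 0.0948239 = 1.09482
N = 1525 / 1.09482 = 1392.92 ≈ 1393

1393


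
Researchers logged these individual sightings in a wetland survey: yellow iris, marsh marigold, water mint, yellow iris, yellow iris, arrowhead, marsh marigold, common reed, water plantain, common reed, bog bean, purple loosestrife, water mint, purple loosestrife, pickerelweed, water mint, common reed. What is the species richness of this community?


Total individuals logged = 17
Distinct species (count of individuals): yellow iris (3), marsh marigold (2), water mint (3), arrowhead (1), common reed (3), water plantain (1), bog bean (1), purple loosestrife (2), pickerelweed (1)
Species richness = number of distinct species = 9

9


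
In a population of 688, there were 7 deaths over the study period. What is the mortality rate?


Mortality rate = 7 / 688 = 0.010174 ≈ 0.0102

0.0102


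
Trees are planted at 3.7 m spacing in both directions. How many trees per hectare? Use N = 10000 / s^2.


N = 10000 / 3.7^2 = 10000 / 13.69 = 730.460 ≈ 730 trees/ha

730 trees/ha


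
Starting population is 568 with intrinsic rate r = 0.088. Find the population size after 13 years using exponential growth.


r*t = 0.088 * 13 = 1.144
exp(1.144) = 3.13930
N = 568 * 3.13930 = 1783.12 ≈ 1783

1783


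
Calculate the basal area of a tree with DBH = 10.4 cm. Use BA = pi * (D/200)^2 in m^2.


D/200 = 10.4/200 = 0.052 m
(D/200)^2 = 0.052^2 = 0.002704
BA = 3.141593 * 0.002704 = 0.00849487 ≈ 0.0085 m^2

0.0085 m^2


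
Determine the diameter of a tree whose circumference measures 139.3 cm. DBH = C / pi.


DBH = C / pi = 139.3 / 3.141593 = 44.3406 ≈ 44.34 cm

44.34 cm


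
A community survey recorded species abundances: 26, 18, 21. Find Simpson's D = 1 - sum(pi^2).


Total N = 26 + 18 + 21 = 65
Per-species terms:
  p = 26/65 = 0.400000; p^2 = 0.400000^2 = 0.160000
  p = 18/65 = 0.276923; p^2 = 0.276923^2 = 0.076686
  p = 21/65 = 0.323077; p^2 = 0.323077^2 = 0.104379
sum(p^2) = 0.160000 + 0.076686 + 0.104379 = 0.341065
D = 1 - 0.341065 = 0.658935 ≈ 0.6589

0.6589


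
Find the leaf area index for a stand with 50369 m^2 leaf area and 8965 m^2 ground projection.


LAI = 50369 / 8965 = 5.6184 ≈ 5.62

5.62


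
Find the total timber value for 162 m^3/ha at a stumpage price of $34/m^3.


Value = 162 * 34 = $5508/ha

$5508/ha


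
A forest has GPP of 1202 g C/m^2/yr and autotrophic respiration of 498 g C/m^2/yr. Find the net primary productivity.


NPP = GPP - Ra = 1202 - 498 = 704 g C/m^2/yr

704 g C/m^2/yr


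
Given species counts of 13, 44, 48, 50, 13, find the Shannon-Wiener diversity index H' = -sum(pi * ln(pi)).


Total N = 13 + 44 + 48 + 50 + 13 = 168
Per-species terms:
  p = 13/168 = 0.077381; ln(p) = -2.559014; p*ln(p) = 0.077381 * (-2.559014) = -0.198019
  p = 44/168 = 0.261905; ln(p) = -1.339773; p*ln(p) = 0.261905 * (-1.339773) = -0.350893
  p = 48/168 = 0.285714; ln(p) = -1.252764; p*ln(p) = 0.285714 * (-1.252764) = -0.357932
  p = 50/168 = 0.297619; ln(p) = -1.211941; p*ln(p) = 0.297619 * (-1.211941) = -0.360697
  p = 13/168 = 0.077381; ln(p) = -2.559014; p*ln(p) = 0.077381 * (-2.559014) = -0.198019
sum(p*ln(p)) = (-0.198019) + (-0.350893) + (-0.357932) + (-0.360697) + (-0.198019) = -1.465560
H' = -(-1.465560) = 1.465560 ≈ 1.4656

1.4656


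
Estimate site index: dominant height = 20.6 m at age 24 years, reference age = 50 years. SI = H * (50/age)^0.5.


50/24 = 2.08333
(2.08333)^0.5 = 1.44337
SI = 20.6 * 1.44337 = 29.7334 ≈ 29.7 m

29.7 m


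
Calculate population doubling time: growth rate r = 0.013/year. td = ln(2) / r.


td = ln(2) / 0.013 = 0.693147 / 0.013 = 53.3190 ≈ 53.3 years

53.3 years


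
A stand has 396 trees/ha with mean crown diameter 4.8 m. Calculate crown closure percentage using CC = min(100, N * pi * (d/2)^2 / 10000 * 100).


(d/2)^2 = (4.8/2)^2 = 2.4^2 = 5.76
Crown area = 3.141593 * 5.76 = 18.0956 m^2
N * area / 10000 * 100 = 396 * 18.0956 / 10000 * 100 = 71.6586
CC = min(100, 71.6586) = 71.6586 ≈ 71.7%

71.7%


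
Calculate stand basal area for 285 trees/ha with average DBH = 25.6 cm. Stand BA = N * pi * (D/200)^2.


(D/200)^2 = (25.6/200)^2 = 0.128^2 = 0.016384
Individual BA = 3.141593 * 0.016384 = 0.0514719 m^2
Stand BA = 285 * 0.0514719 = 14.6695 ≈ 14.67 m^2/ha

14.67 m^2/ha


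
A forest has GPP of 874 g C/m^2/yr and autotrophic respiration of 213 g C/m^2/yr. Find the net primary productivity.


NPP = GPP - Ra = 874 - 213 = 661 g C/m^2/yr

661 g C/m^2/yr


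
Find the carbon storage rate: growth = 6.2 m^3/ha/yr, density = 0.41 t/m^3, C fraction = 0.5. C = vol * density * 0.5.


C = 6.2 * 0.41 * 0.5 = 1.271 ≈ 1.27 t C/ha/yr

1.27 t C/ha/yr


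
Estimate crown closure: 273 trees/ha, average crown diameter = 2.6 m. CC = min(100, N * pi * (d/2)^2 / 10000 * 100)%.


(d/2)^2 = (2.6/2)^2 = 1.3^2 = 1.69
Crown area = 3.141593 * 1.69 = 5.30929 m^2
N * area / 10000 * 100 = 273 * 5.30929 / 10000 * 100 = 14.4944
CC = min(100, 14.4944) = 14.4944 ≈ 14.5%

14.5%


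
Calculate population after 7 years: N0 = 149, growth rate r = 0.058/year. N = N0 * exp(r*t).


r*t = 0.058 * 7 = 0.406
exp(0.406) = 1.50080
N = 149 * 1.50080 = 223.619 ≈ 224

224


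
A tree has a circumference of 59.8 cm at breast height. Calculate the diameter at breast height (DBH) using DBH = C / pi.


DBH = C / pi = 59.8 / 3.141593 = 19.0349 ≈ 19.03 cm

19.03 cm


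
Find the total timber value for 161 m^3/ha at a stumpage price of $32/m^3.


Value = 161 * 32 = $5152/ha

$5152/ha


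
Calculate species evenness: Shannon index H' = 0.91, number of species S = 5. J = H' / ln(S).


ln(5) = 1.60944
J = H' / ln(S) = 0.91 / 1.60944 = 0.565414 ≈ 0.5654

0.5654


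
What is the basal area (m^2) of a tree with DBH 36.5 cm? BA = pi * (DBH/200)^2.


D/200 = 36.5/200 = 0.1825 m
(D/200)^2 = 0.1825^2 = 0.03330625
BA = 3.141593 * 0.03330625 = 0.104635 ≈ 0.1046 m^2

0.1046 m^2


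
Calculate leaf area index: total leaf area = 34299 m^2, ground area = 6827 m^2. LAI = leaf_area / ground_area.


LAI = 34299 / 6827 = 5.0240 ≈ 5.02

5.02


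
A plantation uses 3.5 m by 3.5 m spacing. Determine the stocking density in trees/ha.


N = 10000 / 3.5^2 = 10000 / 12.25 = 816.327 ≈ 816 trees/ha

816 trees/ha


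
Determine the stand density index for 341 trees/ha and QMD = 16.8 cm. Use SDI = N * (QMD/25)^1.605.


QMD/25 = 16.8/25 = 0.672
(0.672)^1.605 = exp(1.605 * ln(0.672)) = exp(1.605 * (-0.397497)) = exp(-0.637983) = 0.528357
SDI = 341 * 0.528357 = 180.170 ≈ 180

180


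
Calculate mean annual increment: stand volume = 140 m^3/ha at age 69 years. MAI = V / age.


MAI = 140 / 69 = 2.0290 ≈ 2.03 m^3/ha/yr

2.03 m^3/ha/yr


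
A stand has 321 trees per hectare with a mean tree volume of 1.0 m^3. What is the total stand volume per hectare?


V_stand = 321 * 1.0 = 321.0 m^3/ha

321.0 m^3/ha


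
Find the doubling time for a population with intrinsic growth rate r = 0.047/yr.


td = ln(2) / 0.047 = 0.693147 / 0.047 = 14.7478 ≈ 14.7 years

14.7 years


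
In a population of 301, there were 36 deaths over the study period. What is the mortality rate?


Mortality rate = 36 / 301 = 0.119601 ≈ 0.1196

0.1196


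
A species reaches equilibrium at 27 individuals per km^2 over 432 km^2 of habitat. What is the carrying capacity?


K = 27 * 432 = 11664 individuals

11664 individuals


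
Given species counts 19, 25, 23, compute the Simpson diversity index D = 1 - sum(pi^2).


Total N = 19 + 25 + 23 = 67
Per-species terms:
  p = 19/67 = 0.283582; p^2 = 0.283582^2 = 0.080419
  p = 25/67 = 0.373134; p^2 = 0.373134^2 = 0.139229
  p = 23/67 = 0.343284; p^2 = 0.343284^2 = 0.117844
sum(p^2) = 0.080419 + 0.139229 + 0.117844 = 0.337492
D = 1 - 0.337492 = 0.662508 ≈ 0.6625

0.6625


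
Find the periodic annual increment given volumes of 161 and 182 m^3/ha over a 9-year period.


PAI = (V2 - V1) / period = (182 - 161) / 9 = 21 / 9 = 2.3333 ≈ 2.33 m^3/ha/yr

2.33 m^3/ha/yr


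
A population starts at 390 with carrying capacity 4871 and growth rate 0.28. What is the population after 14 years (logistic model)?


(K - N0)/N0 = (4871 - 390)/390 = 4481/390 = 11.4897
r*t = 0.28 * 14 = 3.92; exp(-3.92) = 0.0198411
11.4897 * 0.0198411 = 0.227968
1 + 0.227968 = 1.22797
N = 4871 / 1.22797 = 3966.71 ≈ 3967

3967


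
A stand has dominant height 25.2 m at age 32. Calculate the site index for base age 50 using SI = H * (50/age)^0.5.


50/32 = 1.56250
(1.56250)^0.5 = 1.25000
SI = 25.2 * 1.25000 = 31.5000 ≈ 31.5 m

31.5 m


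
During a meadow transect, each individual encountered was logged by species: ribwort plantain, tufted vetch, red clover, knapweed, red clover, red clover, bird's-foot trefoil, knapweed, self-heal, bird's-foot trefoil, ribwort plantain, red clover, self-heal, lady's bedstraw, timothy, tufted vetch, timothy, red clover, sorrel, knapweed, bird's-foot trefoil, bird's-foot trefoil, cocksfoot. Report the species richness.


Total individuals logged = 23
Distinct species (count of individuals): ribwort plantain (2), tufted vetch (2), red clover (5), knapweed (3), bird's-foot trefoil (4), self-heal (2), lady's bedstraw (1), timothy (2), sorrel (1), cocksfoot (1)
Species richness = number of distinct species = 10

10


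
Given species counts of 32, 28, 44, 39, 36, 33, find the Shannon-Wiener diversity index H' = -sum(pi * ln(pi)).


Total N = 32 + 28 + 44 + 39 + 36 + 33 = 212
Per-species terms:
  p = 32/212 = 0.150943; ln(p) = -1.890853; p*ln(p) = 0.150943 * (-1.890853) = -0.285411
  p = 28/212 = 0.132075; ln(p) = -2.024385; p*ln(p) = 0.132075 * (-2.024385) = -0.267371
  p = 44/212 = 0.207547; ln(p) = -1.572397; p*ln(p) = 0.207547 * (-1.572397) = -0.326346
  p = 39/212 = 0.183962; ln(p) = -1.693026; p*ln(p) = 0.183962 * (-1.693026) = -0.311452
  p = 36/212 = 0.169811; ln(p) = -1.773069; p*ln(p) = 0.169811 * (-1.773069) = -0.301087
  p = 33/212 = 0.155660; ln(p) = -1.860081; p*ln(p) = 0.155660 * (-1.860081) = -0.289540
sum(p*ln(p)) = (-0.285411) + (-0.267371) + (-0.326346) + (-0.311452) + (-0.301087) + (-0.289540) = -1.781207
H' = -(-1.781207) = 1.781207 ≈ 1.7812

1.7812


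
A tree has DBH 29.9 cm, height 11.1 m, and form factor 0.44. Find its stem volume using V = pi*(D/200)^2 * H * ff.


(D/200)^2 = (29.9/200)^2 = 0.1495^2 = 0.02235025
BA = 3.141593 * 0.02235025 = 0.0702154 m^2
V = 0.0702154 * 11.1 * 0.44 = 0.342932 ≈ 0.343 m^3

0.343 m^3
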